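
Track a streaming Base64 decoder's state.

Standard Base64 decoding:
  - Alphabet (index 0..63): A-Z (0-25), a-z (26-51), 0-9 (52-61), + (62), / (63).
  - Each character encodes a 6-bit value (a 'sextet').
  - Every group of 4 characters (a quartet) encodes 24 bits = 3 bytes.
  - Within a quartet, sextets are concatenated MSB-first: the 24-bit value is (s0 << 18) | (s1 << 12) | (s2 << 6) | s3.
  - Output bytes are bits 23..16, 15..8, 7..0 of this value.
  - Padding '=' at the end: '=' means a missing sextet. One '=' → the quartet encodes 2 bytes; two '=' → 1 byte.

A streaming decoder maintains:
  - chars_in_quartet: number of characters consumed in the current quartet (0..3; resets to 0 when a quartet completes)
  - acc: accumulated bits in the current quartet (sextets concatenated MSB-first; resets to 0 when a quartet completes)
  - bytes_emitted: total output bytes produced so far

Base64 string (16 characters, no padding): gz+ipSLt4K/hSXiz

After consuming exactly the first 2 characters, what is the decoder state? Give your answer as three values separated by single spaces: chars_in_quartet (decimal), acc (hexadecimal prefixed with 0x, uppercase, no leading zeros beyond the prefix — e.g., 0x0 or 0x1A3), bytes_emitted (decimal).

After char 0 ('g'=32): chars_in_quartet=1 acc=0x20 bytes_emitted=0
After char 1 ('z'=51): chars_in_quartet=2 acc=0x833 bytes_emitted=0

Answer: 2 0x833 0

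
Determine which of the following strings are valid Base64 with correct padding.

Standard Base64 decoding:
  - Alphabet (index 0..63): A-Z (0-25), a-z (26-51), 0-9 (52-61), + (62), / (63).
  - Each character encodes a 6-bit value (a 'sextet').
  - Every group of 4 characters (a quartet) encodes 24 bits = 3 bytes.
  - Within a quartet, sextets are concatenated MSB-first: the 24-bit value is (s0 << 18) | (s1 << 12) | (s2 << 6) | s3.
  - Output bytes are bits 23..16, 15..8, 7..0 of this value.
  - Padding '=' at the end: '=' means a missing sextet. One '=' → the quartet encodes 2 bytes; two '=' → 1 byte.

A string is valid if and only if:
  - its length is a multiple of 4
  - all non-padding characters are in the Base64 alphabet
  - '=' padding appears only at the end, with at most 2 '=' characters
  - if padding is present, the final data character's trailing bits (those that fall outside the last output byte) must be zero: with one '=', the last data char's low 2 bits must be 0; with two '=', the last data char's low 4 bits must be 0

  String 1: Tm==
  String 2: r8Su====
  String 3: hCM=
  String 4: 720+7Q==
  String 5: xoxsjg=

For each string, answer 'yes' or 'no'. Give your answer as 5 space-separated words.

Answer: no no yes yes no

Derivation:
String 1: 'Tm==' → invalid (bad trailing bits)
String 2: 'r8Su====' → invalid (4 pad chars (max 2))
String 3: 'hCM=' → valid
String 4: '720+7Q==' → valid
String 5: 'xoxsjg=' → invalid (len=7 not mult of 4)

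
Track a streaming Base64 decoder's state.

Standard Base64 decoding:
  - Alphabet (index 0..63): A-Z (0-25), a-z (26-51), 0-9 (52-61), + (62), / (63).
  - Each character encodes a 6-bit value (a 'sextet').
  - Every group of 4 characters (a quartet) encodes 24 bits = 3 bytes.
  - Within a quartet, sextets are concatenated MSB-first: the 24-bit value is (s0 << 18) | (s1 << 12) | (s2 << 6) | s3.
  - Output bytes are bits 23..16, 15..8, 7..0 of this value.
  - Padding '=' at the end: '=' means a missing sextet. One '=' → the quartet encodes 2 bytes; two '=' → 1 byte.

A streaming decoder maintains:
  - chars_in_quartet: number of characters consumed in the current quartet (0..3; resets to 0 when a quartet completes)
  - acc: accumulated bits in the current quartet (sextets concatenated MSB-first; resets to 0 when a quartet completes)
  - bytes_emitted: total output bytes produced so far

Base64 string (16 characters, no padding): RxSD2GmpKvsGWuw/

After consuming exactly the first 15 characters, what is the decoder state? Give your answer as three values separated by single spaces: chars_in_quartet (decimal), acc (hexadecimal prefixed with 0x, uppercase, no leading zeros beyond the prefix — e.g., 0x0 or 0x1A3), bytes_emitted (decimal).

Answer: 3 0x16BB0 9

Derivation:
After char 0 ('R'=17): chars_in_quartet=1 acc=0x11 bytes_emitted=0
After char 1 ('x'=49): chars_in_quartet=2 acc=0x471 bytes_emitted=0
After char 2 ('S'=18): chars_in_quartet=3 acc=0x11C52 bytes_emitted=0
After char 3 ('D'=3): chars_in_quartet=4 acc=0x471483 -> emit 47 14 83, reset; bytes_emitted=3
After char 4 ('2'=54): chars_in_quartet=1 acc=0x36 bytes_emitted=3
After char 5 ('G'=6): chars_in_quartet=2 acc=0xD86 bytes_emitted=3
After char 6 ('m'=38): chars_in_quartet=3 acc=0x361A6 bytes_emitted=3
After char 7 ('p'=41): chars_in_quartet=4 acc=0xD869A9 -> emit D8 69 A9, reset; bytes_emitted=6
After char 8 ('K'=10): chars_in_quartet=1 acc=0xA bytes_emitted=6
After char 9 ('v'=47): chars_in_quartet=2 acc=0x2AF bytes_emitted=6
After char 10 ('s'=44): chars_in_quartet=3 acc=0xABEC bytes_emitted=6
After char 11 ('G'=6): chars_in_quartet=4 acc=0x2AFB06 -> emit 2A FB 06, reset; bytes_emitted=9
After char 12 ('W'=22): chars_in_quartet=1 acc=0x16 bytes_emitted=9
After char 13 ('u'=46): chars_in_quartet=2 acc=0x5AE bytes_emitted=9
After char 14 ('w'=48): chars_in_quartet=3 acc=0x16BB0 bytes_emitted=9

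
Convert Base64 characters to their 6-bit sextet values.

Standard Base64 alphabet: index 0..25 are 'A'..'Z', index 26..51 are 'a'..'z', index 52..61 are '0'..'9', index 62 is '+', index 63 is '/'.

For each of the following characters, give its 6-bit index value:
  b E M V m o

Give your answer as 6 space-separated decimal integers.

Answer: 27 4 12 21 38 40

Derivation:
'b': a..z range, 26 + ord('b') − ord('a') = 27
'E': A..Z range, ord('E') − ord('A') = 4
'M': A..Z range, ord('M') − ord('A') = 12
'V': A..Z range, ord('V') − ord('A') = 21
'm': a..z range, 26 + ord('m') − ord('a') = 38
'o': a..z range, 26 + ord('o') − ord('a') = 40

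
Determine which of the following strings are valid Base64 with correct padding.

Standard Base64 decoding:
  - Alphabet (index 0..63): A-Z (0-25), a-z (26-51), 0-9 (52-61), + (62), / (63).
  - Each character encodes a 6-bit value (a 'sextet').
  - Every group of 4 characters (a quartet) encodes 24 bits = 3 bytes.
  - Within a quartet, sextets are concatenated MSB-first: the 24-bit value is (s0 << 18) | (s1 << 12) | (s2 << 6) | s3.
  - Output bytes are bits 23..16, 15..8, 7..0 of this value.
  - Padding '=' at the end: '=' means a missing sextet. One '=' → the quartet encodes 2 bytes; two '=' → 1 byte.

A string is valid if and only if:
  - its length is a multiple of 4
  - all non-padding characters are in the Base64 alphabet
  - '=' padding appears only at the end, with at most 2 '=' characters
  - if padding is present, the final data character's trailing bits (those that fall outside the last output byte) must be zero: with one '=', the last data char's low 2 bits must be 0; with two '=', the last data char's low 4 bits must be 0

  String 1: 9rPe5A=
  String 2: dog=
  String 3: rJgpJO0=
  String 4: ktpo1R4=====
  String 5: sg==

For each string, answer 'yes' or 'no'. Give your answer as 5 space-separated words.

String 1: '9rPe5A=' → invalid (len=7 not mult of 4)
String 2: 'dog=' → valid
String 3: 'rJgpJO0=' → valid
String 4: 'ktpo1R4=====' → invalid (5 pad chars (max 2))
String 5: 'sg==' → valid

Answer: no yes yes no yes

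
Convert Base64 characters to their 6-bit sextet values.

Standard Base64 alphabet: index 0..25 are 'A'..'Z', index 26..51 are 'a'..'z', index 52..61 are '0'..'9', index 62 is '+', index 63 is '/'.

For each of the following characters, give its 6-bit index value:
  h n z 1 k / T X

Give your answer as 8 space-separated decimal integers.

Answer: 33 39 51 53 36 63 19 23

Derivation:
'h': a..z range, 26 + ord('h') − ord('a') = 33
'n': a..z range, 26 + ord('n') − ord('a') = 39
'z': a..z range, 26 + ord('z') − ord('a') = 51
'1': 0..9 range, 52 + ord('1') − ord('0') = 53
'k': a..z range, 26 + ord('k') − ord('a') = 36
'/': index 63
'T': A..Z range, ord('T') − ord('A') = 19
'X': A..Z range, ord('X') − ord('A') = 23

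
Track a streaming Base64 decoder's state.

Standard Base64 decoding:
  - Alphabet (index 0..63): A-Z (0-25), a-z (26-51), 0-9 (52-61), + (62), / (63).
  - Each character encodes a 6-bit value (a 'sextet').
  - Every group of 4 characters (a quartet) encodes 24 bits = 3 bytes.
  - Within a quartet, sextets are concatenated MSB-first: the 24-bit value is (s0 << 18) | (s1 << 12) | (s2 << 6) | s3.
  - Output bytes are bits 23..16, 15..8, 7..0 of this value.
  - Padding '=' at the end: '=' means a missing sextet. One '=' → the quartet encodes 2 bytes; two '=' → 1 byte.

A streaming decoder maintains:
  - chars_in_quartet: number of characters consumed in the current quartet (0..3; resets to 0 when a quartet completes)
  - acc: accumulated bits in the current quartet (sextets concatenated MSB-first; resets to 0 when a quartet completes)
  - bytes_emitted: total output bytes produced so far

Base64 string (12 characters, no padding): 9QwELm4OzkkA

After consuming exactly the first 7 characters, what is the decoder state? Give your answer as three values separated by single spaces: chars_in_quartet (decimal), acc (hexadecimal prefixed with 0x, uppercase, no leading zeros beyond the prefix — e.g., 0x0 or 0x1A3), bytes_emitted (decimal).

After char 0 ('9'=61): chars_in_quartet=1 acc=0x3D bytes_emitted=0
After char 1 ('Q'=16): chars_in_quartet=2 acc=0xF50 bytes_emitted=0
After char 2 ('w'=48): chars_in_quartet=3 acc=0x3D430 bytes_emitted=0
After char 3 ('E'=4): chars_in_quartet=4 acc=0xF50C04 -> emit F5 0C 04, reset; bytes_emitted=3
After char 4 ('L'=11): chars_in_quartet=1 acc=0xB bytes_emitted=3
After char 5 ('m'=38): chars_in_quartet=2 acc=0x2E6 bytes_emitted=3
After char 6 ('4'=56): chars_in_quartet=3 acc=0xB9B8 bytes_emitted=3

Answer: 3 0xB9B8 3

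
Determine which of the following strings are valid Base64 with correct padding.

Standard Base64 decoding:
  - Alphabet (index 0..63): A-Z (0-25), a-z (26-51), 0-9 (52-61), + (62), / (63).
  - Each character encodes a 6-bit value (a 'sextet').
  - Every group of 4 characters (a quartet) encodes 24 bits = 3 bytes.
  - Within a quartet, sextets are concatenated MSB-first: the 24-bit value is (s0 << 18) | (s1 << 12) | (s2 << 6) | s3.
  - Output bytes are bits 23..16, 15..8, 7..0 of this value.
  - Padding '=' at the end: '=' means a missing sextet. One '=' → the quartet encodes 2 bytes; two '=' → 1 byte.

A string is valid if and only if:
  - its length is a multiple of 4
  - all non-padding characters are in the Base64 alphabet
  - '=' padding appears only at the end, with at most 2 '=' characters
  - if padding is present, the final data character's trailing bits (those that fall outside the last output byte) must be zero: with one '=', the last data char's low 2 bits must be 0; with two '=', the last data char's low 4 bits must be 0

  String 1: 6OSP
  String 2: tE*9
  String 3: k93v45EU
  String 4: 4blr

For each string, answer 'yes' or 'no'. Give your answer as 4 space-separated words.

String 1: '6OSP' → valid
String 2: 'tE*9' → invalid (bad char(s): ['*'])
String 3: 'k93v45EU' → valid
String 4: '4blr' → valid

Answer: yes no yes yes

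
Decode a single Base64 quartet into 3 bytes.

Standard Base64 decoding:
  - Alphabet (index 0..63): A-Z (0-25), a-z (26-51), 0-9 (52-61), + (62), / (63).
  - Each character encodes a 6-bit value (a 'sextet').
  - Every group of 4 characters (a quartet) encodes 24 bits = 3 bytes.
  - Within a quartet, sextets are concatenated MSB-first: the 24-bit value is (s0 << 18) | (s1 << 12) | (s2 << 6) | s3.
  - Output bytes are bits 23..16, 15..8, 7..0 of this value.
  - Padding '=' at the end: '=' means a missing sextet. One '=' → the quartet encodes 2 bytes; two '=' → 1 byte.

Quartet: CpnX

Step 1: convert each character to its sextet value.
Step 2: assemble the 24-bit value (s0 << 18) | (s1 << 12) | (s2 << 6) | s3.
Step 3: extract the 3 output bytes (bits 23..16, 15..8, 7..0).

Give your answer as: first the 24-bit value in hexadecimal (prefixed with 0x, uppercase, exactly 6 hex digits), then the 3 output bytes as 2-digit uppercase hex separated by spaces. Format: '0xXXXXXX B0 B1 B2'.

Answer: 0x0A99D7 0A 99 D7

Derivation:
Sextets: C=2, p=41, n=39, X=23
24-bit: (2<<18) | (41<<12) | (39<<6) | 23
      = 0x080000 | 0x029000 | 0x0009C0 | 0x000017
      = 0x0A99D7
Bytes: (v>>16)&0xFF=0A, (v>>8)&0xFF=99, v&0xFF=D7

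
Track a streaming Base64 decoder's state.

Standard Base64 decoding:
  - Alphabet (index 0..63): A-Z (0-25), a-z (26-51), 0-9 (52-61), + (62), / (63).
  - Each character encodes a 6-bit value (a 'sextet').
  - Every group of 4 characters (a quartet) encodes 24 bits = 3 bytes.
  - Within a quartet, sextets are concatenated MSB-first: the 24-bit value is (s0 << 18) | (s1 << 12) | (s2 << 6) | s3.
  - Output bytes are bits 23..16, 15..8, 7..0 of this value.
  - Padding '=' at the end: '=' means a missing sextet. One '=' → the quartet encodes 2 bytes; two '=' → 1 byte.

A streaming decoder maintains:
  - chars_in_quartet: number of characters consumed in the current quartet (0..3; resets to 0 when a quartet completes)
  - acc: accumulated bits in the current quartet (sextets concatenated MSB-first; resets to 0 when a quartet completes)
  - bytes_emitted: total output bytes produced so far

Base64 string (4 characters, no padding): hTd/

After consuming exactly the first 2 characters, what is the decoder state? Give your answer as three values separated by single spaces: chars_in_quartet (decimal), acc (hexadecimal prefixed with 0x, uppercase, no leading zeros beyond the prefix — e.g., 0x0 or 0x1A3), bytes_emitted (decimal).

After char 0 ('h'=33): chars_in_quartet=1 acc=0x21 bytes_emitted=0
After char 1 ('T'=19): chars_in_quartet=2 acc=0x853 bytes_emitted=0

Answer: 2 0x853 0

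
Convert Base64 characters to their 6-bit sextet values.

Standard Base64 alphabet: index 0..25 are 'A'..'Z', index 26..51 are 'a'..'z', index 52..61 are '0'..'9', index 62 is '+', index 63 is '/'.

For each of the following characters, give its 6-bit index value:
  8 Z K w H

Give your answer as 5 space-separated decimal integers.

Answer: 60 25 10 48 7

Derivation:
'8': 0..9 range, 52 + ord('8') − ord('0') = 60
'Z': A..Z range, ord('Z') − ord('A') = 25
'K': A..Z range, ord('K') − ord('A') = 10
'w': a..z range, 26 + ord('w') − ord('a') = 48
'H': A..Z range, ord('H') − ord('A') = 7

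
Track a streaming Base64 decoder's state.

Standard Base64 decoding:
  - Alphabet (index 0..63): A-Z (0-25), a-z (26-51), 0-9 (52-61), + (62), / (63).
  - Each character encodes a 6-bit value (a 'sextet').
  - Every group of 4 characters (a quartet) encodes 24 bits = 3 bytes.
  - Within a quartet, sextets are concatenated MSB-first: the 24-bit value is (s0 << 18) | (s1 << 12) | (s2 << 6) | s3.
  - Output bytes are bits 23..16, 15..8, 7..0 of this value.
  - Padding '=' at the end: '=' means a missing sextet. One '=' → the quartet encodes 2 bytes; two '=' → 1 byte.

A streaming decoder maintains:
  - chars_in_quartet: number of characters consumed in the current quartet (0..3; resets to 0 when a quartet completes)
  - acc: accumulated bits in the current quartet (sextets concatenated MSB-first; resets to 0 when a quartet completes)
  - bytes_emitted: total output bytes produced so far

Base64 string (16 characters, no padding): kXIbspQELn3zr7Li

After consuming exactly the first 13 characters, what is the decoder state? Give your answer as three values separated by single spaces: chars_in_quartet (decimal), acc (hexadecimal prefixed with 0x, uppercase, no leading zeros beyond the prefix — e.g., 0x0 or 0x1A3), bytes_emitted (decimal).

Answer: 1 0x2B 9

Derivation:
After char 0 ('k'=36): chars_in_quartet=1 acc=0x24 bytes_emitted=0
After char 1 ('X'=23): chars_in_quartet=2 acc=0x917 bytes_emitted=0
After char 2 ('I'=8): chars_in_quartet=3 acc=0x245C8 bytes_emitted=0
After char 3 ('b'=27): chars_in_quartet=4 acc=0x91721B -> emit 91 72 1B, reset; bytes_emitted=3
After char 4 ('s'=44): chars_in_quartet=1 acc=0x2C bytes_emitted=3
After char 5 ('p'=41): chars_in_quartet=2 acc=0xB29 bytes_emitted=3
After char 6 ('Q'=16): chars_in_quartet=3 acc=0x2CA50 bytes_emitted=3
After char 7 ('E'=4): chars_in_quartet=4 acc=0xB29404 -> emit B2 94 04, reset; bytes_emitted=6
After char 8 ('L'=11): chars_in_quartet=1 acc=0xB bytes_emitted=6
After char 9 ('n'=39): chars_in_quartet=2 acc=0x2E7 bytes_emitted=6
After char 10 ('3'=55): chars_in_quartet=3 acc=0xB9F7 bytes_emitted=6
After char 11 ('z'=51): chars_in_quartet=4 acc=0x2E7DF3 -> emit 2E 7D F3, reset; bytes_emitted=9
After char 12 ('r'=43): chars_in_quartet=1 acc=0x2B bytes_emitted=9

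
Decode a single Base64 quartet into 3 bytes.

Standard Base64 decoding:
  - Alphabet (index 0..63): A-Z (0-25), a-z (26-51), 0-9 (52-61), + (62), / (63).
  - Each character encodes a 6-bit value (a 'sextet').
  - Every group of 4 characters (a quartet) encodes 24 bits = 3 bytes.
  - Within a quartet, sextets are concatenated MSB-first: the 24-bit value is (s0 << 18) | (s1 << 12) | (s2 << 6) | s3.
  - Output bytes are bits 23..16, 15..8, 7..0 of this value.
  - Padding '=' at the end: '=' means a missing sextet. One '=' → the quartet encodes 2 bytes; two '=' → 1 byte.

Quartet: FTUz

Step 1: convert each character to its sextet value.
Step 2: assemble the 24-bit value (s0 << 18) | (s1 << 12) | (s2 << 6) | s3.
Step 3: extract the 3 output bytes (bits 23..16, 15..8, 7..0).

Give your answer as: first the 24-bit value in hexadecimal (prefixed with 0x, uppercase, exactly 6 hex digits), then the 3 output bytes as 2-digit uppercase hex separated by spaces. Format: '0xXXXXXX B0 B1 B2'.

Answer: 0x153533 15 35 33

Derivation:
Sextets: F=5, T=19, U=20, z=51
24-bit: (5<<18) | (19<<12) | (20<<6) | 51
      = 0x140000 | 0x013000 | 0x000500 | 0x000033
      = 0x153533
Bytes: (v>>16)&0xFF=15, (v>>8)&0xFF=35, v&0xFF=33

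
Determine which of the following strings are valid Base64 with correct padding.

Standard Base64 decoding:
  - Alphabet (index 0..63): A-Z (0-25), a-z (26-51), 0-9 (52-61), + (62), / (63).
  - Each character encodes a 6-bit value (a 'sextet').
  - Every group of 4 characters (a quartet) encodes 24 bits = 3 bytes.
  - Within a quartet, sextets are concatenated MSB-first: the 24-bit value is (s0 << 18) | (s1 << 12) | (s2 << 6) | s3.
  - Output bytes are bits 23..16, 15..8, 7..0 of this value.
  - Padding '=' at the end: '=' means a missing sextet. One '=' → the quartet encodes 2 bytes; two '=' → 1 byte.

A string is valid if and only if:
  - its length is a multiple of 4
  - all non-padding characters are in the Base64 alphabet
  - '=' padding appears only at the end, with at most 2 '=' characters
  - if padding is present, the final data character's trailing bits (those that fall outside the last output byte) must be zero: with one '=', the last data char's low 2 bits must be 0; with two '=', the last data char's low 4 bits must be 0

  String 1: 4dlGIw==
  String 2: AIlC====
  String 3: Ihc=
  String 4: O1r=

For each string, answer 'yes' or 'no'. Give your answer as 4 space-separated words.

String 1: '4dlGIw==' → valid
String 2: 'AIlC====' → invalid (4 pad chars (max 2))
String 3: 'Ihc=' → valid
String 4: 'O1r=' → invalid (bad trailing bits)

Answer: yes no yes no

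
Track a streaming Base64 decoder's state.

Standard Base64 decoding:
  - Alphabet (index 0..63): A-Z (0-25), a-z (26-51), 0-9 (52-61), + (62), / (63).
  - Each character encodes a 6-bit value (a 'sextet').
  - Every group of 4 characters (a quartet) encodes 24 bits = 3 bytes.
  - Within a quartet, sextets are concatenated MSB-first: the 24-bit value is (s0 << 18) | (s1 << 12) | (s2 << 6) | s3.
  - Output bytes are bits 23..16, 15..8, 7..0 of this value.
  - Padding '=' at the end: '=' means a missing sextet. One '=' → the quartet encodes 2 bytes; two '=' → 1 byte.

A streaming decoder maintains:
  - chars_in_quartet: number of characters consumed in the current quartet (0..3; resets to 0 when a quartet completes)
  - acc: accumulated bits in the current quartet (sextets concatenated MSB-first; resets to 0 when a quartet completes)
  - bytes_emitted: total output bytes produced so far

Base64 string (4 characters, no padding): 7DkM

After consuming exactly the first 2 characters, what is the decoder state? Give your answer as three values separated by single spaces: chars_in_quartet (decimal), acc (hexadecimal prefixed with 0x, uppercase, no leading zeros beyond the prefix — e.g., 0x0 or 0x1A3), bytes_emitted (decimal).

After char 0 ('7'=59): chars_in_quartet=1 acc=0x3B bytes_emitted=0
After char 1 ('D'=3): chars_in_quartet=2 acc=0xEC3 bytes_emitted=0

Answer: 2 0xEC3 0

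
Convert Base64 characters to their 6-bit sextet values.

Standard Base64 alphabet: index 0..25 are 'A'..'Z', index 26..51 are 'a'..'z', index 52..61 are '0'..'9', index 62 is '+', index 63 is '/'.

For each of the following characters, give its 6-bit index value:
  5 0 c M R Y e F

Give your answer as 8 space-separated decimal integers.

Answer: 57 52 28 12 17 24 30 5

Derivation:
'5': 0..9 range, 52 + ord('5') − ord('0') = 57
'0': 0..9 range, 52 + ord('0') − ord('0') = 52
'c': a..z range, 26 + ord('c') − ord('a') = 28
'M': A..Z range, ord('M') − ord('A') = 12
'R': A..Z range, ord('R') − ord('A') = 17
'Y': A..Z range, ord('Y') − ord('A') = 24
'e': a..z range, 26 + ord('e') − ord('a') = 30
'F': A..Z range, ord('F') − ord('A') = 5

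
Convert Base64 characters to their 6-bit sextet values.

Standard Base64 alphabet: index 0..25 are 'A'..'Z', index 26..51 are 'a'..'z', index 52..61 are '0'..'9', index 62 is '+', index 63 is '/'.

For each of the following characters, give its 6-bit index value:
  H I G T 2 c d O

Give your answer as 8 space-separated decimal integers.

Answer: 7 8 6 19 54 28 29 14

Derivation:
'H': A..Z range, ord('H') − ord('A') = 7
'I': A..Z range, ord('I') − ord('A') = 8
'G': A..Z range, ord('G') − ord('A') = 6
'T': A..Z range, ord('T') − ord('A') = 19
'2': 0..9 range, 52 + ord('2') − ord('0') = 54
'c': a..z range, 26 + ord('c') − ord('a') = 28
'd': a..z range, 26 + ord('d') − ord('a') = 29
'O': A..Z range, ord('O') − ord('A') = 14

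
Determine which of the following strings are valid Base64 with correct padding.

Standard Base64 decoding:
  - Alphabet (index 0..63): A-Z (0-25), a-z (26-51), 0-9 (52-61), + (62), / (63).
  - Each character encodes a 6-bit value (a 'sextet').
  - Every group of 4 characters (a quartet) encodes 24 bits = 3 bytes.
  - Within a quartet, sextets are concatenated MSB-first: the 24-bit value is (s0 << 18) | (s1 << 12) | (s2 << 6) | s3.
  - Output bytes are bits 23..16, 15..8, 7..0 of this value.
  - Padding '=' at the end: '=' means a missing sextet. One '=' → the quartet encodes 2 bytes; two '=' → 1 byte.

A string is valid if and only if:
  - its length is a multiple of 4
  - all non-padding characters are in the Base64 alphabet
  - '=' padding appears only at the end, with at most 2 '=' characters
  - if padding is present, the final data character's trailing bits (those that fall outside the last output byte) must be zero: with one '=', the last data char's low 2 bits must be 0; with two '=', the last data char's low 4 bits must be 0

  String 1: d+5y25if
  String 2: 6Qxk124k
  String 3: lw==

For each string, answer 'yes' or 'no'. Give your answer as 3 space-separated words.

Answer: yes yes yes

Derivation:
String 1: 'd+5y25if' → valid
String 2: '6Qxk124k' → valid
String 3: 'lw==' → valid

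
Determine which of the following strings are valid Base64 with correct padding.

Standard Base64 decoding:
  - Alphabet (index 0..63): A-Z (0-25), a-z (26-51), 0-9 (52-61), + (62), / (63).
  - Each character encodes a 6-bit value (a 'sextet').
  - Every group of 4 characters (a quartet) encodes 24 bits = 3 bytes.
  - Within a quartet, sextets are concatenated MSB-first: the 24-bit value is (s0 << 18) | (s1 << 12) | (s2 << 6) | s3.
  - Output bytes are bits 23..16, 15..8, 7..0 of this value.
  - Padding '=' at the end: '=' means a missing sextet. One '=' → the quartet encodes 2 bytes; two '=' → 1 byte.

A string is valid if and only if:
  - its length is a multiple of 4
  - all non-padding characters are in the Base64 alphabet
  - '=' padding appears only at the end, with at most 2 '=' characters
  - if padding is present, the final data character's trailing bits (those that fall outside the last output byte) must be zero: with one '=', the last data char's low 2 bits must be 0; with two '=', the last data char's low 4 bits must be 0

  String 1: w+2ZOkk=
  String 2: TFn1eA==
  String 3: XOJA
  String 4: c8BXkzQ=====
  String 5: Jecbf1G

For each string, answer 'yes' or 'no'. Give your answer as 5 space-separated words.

Answer: yes yes yes no no

Derivation:
String 1: 'w+2ZOkk=' → valid
String 2: 'TFn1eA==' → valid
String 3: 'XOJA' → valid
String 4: 'c8BXkzQ=====' → invalid (5 pad chars (max 2))
String 5: 'Jecbf1G' → invalid (len=7 not mult of 4)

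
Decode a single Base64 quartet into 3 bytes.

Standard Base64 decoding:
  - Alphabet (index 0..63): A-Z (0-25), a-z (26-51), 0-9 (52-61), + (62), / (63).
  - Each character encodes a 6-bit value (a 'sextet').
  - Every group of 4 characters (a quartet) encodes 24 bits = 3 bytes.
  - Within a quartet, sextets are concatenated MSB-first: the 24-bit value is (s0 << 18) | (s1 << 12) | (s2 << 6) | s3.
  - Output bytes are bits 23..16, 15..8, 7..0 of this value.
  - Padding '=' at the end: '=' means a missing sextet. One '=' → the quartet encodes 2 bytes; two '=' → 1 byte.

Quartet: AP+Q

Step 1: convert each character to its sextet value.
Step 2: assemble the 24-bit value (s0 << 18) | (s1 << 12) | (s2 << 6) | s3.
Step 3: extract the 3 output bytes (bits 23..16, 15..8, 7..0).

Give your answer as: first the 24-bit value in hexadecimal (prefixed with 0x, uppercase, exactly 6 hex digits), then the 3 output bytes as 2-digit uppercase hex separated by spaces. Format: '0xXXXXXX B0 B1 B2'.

Sextets: A=0, P=15, +=62, Q=16
24-bit: (0<<18) | (15<<12) | (62<<6) | 16
      = 0x000000 | 0x00F000 | 0x000F80 | 0x000010
      = 0x00FF90
Bytes: (v>>16)&0xFF=00, (v>>8)&0xFF=FF, v&0xFF=90

Answer: 0x00FF90 00 FF 90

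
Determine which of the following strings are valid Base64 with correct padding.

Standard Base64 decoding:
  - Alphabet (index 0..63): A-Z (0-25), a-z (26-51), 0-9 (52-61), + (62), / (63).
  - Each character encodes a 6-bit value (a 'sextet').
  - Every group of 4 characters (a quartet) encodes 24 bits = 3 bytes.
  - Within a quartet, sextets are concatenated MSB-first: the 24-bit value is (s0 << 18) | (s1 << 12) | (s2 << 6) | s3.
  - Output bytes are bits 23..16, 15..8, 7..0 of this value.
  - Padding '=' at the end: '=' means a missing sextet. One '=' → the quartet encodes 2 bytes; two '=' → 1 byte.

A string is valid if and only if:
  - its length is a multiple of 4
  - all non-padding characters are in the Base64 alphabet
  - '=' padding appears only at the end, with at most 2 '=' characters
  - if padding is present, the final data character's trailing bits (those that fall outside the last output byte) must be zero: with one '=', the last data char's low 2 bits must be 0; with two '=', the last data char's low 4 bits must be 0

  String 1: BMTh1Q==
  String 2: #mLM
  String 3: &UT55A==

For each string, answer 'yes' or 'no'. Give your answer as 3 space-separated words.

String 1: 'BMTh1Q==' → valid
String 2: '#mLM' → invalid (bad char(s): ['#'])
String 3: '&UT55A==' → invalid (bad char(s): ['&'])

Answer: yes no no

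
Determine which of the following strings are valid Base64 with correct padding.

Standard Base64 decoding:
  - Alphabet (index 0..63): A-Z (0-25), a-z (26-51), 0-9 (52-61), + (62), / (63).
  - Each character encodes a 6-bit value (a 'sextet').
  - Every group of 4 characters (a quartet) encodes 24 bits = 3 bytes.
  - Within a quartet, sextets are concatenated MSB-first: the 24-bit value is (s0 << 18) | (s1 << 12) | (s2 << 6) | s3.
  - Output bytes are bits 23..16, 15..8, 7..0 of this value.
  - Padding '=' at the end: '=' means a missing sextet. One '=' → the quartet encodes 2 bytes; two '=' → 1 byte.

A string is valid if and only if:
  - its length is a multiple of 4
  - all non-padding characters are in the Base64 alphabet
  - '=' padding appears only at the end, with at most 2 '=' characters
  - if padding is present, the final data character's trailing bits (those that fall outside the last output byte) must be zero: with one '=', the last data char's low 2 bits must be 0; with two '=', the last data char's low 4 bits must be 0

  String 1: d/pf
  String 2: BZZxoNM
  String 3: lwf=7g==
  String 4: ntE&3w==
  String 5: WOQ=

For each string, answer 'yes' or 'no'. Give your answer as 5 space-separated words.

String 1: 'd/pf' → valid
String 2: 'BZZxoNM' → invalid (len=7 not mult of 4)
String 3: 'lwf=7g==' → invalid (bad char(s): ['=']; '=' in middle)
String 4: 'ntE&3w==' → invalid (bad char(s): ['&'])
String 5: 'WOQ=' → valid

Answer: yes no no no yes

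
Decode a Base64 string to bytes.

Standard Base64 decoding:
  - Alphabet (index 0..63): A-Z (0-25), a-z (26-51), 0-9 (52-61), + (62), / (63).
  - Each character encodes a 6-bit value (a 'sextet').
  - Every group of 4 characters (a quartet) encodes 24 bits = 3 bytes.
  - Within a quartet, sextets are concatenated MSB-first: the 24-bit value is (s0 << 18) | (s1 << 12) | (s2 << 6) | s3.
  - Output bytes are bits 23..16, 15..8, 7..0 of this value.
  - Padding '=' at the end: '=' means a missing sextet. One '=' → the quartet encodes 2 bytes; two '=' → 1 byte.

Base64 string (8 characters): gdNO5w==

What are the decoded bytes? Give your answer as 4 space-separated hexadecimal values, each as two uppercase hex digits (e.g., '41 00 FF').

After char 0 ('g'=32): chars_in_quartet=1 acc=0x20 bytes_emitted=0
After char 1 ('d'=29): chars_in_quartet=2 acc=0x81D bytes_emitted=0
After char 2 ('N'=13): chars_in_quartet=3 acc=0x2074D bytes_emitted=0
After char 3 ('O'=14): chars_in_quartet=4 acc=0x81D34E -> emit 81 D3 4E, reset; bytes_emitted=3
After char 4 ('5'=57): chars_in_quartet=1 acc=0x39 bytes_emitted=3
After char 5 ('w'=48): chars_in_quartet=2 acc=0xE70 bytes_emitted=3
Padding '==': partial quartet acc=0xE70 -> emit E7; bytes_emitted=4

Answer: 81 D3 4E E7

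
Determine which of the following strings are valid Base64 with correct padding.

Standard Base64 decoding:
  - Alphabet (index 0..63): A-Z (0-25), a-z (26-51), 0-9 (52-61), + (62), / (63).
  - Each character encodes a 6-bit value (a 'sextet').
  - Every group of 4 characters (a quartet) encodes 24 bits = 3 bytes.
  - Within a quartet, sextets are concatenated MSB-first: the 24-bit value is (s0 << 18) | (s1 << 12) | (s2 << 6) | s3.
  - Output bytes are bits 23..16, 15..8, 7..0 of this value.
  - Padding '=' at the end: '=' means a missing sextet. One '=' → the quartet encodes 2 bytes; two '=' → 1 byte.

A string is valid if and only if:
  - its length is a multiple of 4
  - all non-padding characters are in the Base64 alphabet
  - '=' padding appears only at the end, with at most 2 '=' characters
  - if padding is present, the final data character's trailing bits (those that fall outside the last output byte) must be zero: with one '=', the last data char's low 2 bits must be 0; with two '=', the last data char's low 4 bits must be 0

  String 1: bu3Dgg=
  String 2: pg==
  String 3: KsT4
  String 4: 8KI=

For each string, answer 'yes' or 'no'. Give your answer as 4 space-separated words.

Answer: no yes yes yes

Derivation:
String 1: 'bu3Dgg=' → invalid (len=7 not mult of 4)
String 2: 'pg==' → valid
String 3: 'KsT4' → valid
String 4: '8KI=' → valid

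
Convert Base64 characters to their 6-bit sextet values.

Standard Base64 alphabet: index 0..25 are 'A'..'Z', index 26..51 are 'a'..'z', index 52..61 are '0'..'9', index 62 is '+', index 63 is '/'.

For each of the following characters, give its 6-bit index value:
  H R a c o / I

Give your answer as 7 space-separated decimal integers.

Answer: 7 17 26 28 40 63 8

Derivation:
'H': A..Z range, ord('H') − ord('A') = 7
'R': A..Z range, ord('R') − ord('A') = 17
'a': a..z range, 26 + ord('a') − ord('a') = 26
'c': a..z range, 26 + ord('c') − ord('a') = 28
'o': a..z range, 26 + ord('o') − ord('a') = 40
'/': index 63
'I': A..Z range, ord('I') − ord('A') = 8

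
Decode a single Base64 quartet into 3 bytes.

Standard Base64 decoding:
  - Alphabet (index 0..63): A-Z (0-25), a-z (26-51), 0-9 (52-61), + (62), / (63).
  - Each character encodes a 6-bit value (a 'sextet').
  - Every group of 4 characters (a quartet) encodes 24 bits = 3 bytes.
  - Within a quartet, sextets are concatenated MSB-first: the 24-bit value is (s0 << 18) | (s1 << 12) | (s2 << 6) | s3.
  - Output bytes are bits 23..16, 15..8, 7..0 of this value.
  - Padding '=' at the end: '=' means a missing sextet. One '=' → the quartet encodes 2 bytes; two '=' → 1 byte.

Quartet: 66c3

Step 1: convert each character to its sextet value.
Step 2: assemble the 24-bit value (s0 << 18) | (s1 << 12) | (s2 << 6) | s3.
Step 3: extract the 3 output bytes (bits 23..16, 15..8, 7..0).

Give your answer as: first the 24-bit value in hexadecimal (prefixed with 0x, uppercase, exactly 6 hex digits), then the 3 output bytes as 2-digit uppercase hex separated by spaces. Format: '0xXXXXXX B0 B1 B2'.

Sextets: 6=58, 6=58, c=28, 3=55
24-bit: (58<<18) | (58<<12) | (28<<6) | 55
      = 0xE80000 | 0x03A000 | 0x000700 | 0x000037
      = 0xEBA737
Bytes: (v>>16)&0xFF=EB, (v>>8)&0xFF=A7, v&0xFF=37

Answer: 0xEBA737 EB A7 37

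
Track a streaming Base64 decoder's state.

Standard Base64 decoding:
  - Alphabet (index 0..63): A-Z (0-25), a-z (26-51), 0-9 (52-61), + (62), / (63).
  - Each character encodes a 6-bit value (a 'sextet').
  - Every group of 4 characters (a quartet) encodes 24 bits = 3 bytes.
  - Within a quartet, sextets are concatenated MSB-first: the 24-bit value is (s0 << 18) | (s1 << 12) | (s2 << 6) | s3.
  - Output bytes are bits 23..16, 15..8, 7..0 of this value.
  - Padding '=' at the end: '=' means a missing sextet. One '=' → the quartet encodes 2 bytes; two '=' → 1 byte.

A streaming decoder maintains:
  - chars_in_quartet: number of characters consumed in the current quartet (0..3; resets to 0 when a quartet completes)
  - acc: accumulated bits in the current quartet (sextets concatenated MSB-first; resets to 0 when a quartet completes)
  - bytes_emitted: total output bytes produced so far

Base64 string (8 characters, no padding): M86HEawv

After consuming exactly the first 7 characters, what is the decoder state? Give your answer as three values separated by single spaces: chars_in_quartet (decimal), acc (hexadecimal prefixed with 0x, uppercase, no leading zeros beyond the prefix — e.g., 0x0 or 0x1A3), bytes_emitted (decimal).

After char 0 ('M'=12): chars_in_quartet=1 acc=0xC bytes_emitted=0
After char 1 ('8'=60): chars_in_quartet=2 acc=0x33C bytes_emitted=0
After char 2 ('6'=58): chars_in_quartet=3 acc=0xCF3A bytes_emitted=0
After char 3 ('H'=7): chars_in_quartet=4 acc=0x33CE87 -> emit 33 CE 87, reset; bytes_emitted=3
After char 4 ('E'=4): chars_in_quartet=1 acc=0x4 bytes_emitted=3
After char 5 ('a'=26): chars_in_quartet=2 acc=0x11A bytes_emitted=3
After char 6 ('w'=48): chars_in_quartet=3 acc=0x46B0 bytes_emitted=3

Answer: 3 0x46B0 3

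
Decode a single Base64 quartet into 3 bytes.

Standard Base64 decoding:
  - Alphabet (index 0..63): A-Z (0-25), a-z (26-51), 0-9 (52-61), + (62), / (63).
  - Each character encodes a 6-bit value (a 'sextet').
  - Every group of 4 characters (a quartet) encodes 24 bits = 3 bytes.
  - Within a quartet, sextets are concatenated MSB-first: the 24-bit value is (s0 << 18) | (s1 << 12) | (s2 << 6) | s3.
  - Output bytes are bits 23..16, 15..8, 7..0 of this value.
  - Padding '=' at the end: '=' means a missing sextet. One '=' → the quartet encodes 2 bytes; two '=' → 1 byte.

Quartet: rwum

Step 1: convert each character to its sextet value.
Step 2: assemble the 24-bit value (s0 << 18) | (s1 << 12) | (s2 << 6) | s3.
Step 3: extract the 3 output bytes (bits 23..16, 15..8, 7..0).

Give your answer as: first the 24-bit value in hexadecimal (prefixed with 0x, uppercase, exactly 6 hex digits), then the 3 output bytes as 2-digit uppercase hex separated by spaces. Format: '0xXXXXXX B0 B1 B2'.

Sextets: r=43, w=48, u=46, m=38
24-bit: (43<<18) | (48<<12) | (46<<6) | 38
      = 0xAC0000 | 0x030000 | 0x000B80 | 0x000026
      = 0xAF0BA6
Bytes: (v>>16)&0xFF=AF, (v>>8)&0xFF=0B, v&0xFF=A6

Answer: 0xAF0BA6 AF 0B A6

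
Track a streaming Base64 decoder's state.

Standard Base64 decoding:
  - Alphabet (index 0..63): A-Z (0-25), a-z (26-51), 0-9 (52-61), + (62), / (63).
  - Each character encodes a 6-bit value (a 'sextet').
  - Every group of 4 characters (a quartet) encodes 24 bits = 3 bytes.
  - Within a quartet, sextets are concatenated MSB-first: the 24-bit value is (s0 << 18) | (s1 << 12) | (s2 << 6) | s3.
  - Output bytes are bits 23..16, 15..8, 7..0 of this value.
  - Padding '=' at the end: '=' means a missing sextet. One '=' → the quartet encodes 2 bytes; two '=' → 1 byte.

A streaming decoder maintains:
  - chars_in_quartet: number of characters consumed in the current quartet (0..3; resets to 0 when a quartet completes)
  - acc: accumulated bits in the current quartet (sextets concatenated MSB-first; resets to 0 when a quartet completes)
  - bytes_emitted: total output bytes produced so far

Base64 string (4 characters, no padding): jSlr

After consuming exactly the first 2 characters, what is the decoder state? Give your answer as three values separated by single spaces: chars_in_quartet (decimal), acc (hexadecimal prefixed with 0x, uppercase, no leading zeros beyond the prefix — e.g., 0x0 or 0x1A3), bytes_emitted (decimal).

After char 0 ('j'=35): chars_in_quartet=1 acc=0x23 bytes_emitted=0
After char 1 ('S'=18): chars_in_quartet=2 acc=0x8D2 bytes_emitted=0

Answer: 2 0x8D2 0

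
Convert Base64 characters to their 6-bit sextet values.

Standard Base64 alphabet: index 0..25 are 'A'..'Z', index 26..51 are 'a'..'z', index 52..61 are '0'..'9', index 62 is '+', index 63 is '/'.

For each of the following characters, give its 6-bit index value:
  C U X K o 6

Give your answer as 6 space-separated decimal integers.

Answer: 2 20 23 10 40 58

Derivation:
'C': A..Z range, ord('C') − ord('A') = 2
'U': A..Z range, ord('U') − ord('A') = 20
'X': A..Z range, ord('X') − ord('A') = 23
'K': A..Z range, ord('K') − ord('A') = 10
'o': a..z range, 26 + ord('o') − ord('a') = 40
'6': 0..9 range, 52 + ord('6') − ord('0') = 58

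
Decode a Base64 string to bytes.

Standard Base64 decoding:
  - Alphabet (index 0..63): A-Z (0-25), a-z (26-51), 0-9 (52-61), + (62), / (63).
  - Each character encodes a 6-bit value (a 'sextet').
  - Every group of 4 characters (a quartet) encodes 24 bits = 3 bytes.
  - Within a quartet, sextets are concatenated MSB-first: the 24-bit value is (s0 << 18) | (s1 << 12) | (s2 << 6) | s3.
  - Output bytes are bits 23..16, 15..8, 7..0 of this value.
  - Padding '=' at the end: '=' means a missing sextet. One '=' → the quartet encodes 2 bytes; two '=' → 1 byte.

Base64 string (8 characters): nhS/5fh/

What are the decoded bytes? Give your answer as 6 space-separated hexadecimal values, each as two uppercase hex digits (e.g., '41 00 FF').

After char 0 ('n'=39): chars_in_quartet=1 acc=0x27 bytes_emitted=0
After char 1 ('h'=33): chars_in_quartet=2 acc=0x9E1 bytes_emitted=0
After char 2 ('S'=18): chars_in_quartet=3 acc=0x27852 bytes_emitted=0
After char 3 ('/'=63): chars_in_quartet=4 acc=0x9E14BF -> emit 9E 14 BF, reset; bytes_emitted=3
After char 4 ('5'=57): chars_in_quartet=1 acc=0x39 bytes_emitted=3
After char 5 ('f'=31): chars_in_quartet=2 acc=0xE5F bytes_emitted=3
After char 6 ('h'=33): chars_in_quartet=3 acc=0x397E1 bytes_emitted=3
After char 7 ('/'=63): chars_in_quartet=4 acc=0xE5F87F -> emit E5 F8 7F, reset; bytes_emitted=6

Answer: 9E 14 BF E5 F8 7F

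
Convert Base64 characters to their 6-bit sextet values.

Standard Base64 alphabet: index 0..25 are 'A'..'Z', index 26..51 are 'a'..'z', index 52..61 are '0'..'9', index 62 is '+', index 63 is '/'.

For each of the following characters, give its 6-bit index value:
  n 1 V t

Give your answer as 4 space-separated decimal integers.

Answer: 39 53 21 45

Derivation:
'n': a..z range, 26 + ord('n') − ord('a') = 39
'1': 0..9 range, 52 + ord('1') − ord('0') = 53
'V': A..Z range, ord('V') − ord('A') = 21
't': a..z range, 26 + ord('t') − ord('a') = 45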